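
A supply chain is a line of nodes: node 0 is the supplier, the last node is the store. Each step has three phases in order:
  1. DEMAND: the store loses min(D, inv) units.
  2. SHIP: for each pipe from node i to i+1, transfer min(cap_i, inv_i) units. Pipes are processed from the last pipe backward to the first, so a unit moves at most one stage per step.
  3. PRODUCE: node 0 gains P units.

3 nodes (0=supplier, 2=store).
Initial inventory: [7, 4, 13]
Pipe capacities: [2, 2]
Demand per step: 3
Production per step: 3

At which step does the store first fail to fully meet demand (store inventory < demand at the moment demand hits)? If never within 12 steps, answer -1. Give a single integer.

Step 1: demand=3,sold=3 ship[1->2]=2 ship[0->1]=2 prod=3 -> [8 4 12]
Step 2: demand=3,sold=3 ship[1->2]=2 ship[0->1]=2 prod=3 -> [9 4 11]
Step 3: demand=3,sold=3 ship[1->2]=2 ship[0->1]=2 prod=3 -> [10 4 10]
Step 4: demand=3,sold=3 ship[1->2]=2 ship[0->1]=2 prod=3 -> [11 4 9]
Step 5: demand=3,sold=3 ship[1->2]=2 ship[0->1]=2 prod=3 -> [12 4 8]
Step 6: demand=3,sold=3 ship[1->2]=2 ship[0->1]=2 prod=3 -> [13 4 7]
Step 7: demand=3,sold=3 ship[1->2]=2 ship[0->1]=2 prod=3 -> [14 4 6]
Step 8: demand=3,sold=3 ship[1->2]=2 ship[0->1]=2 prod=3 -> [15 4 5]
Step 9: demand=3,sold=3 ship[1->2]=2 ship[0->1]=2 prod=3 -> [16 4 4]
Step 10: demand=3,sold=3 ship[1->2]=2 ship[0->1]=2 prod=3 -> [17 4 3]
Step 11: demand=3,sold=3 ship[1->2]=2 ship[0->1]=2 prod=3 -> [18 4 2]
Step 12: demand=3,sold=2 ship[1->2]=2 ship[0->1]=2 prod=3 -> [19 4 2]
First stockout at step 12

12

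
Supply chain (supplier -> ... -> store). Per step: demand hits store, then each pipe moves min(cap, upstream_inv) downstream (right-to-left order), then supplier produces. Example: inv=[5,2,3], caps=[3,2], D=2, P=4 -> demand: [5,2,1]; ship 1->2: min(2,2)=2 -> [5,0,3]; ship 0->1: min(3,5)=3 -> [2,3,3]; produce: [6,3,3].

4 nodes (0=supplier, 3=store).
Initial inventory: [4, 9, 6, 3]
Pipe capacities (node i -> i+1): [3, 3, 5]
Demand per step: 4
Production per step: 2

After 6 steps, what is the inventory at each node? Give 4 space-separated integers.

Step 1: demand=4,sold=3 ship[2->3]=5 ship[1->2]=3 ship[0->1]=3 prod=2 -> inv=[3 9 4 5]
Step 2: demand=4,sold=4 ship[2->3]=4 ship[1->2]=3 ship[0->1]=3 prod=2 -> inv=[2 9 3 5]
Step 3: demand=4,sold=4 ship[2->3]=3 ship[1->2]=3 ship[0->1]=2 prod=2 -> inv=[2 8 3 4]
Step 4: demand=4,sold=4 ship[2->3]=3 ship[1->2]=3 ship[0->1]=2 prod=2 -> inv=[2 7 3 3]
Step 5: demand=4,sold=3 ship[2->3]=3 ship[1->2]=3 ship[0->1]=2 prod=2 -> inv=[2 6 3 3]
Step 6: demand=4,sold=3 ship[2->3]=3 ship[1->2]=3 ship[0->1]=2 prod=2 -> inv=[2 5 3 3]

2 5 3 3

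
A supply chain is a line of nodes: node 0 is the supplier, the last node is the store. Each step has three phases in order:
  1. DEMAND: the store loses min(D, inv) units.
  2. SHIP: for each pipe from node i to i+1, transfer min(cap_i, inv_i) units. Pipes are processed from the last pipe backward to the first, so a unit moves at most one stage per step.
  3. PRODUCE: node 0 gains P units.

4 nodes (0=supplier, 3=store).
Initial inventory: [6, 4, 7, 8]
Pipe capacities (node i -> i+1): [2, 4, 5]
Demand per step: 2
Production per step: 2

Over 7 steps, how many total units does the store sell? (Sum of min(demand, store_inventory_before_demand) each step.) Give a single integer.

Step 1: sold=2 (running total=2) -> [6 2 6 11]
Step 2: sold=2 (running total=4) -> [6 2 3 14]
Step 3: sold=2 (running total=6) -> [6 2 2 15]
Step 4: sold=2 (running total=8) -> [6 2 2 15]
Step 5: sold=2 (running total=10) -> [6 2 2 15]
Step 6: sold=2 (running total=12) -> [6 2 2 15]
Step 7: sold=2 (running total=14) -> [6 2 2 15]

Answer: 14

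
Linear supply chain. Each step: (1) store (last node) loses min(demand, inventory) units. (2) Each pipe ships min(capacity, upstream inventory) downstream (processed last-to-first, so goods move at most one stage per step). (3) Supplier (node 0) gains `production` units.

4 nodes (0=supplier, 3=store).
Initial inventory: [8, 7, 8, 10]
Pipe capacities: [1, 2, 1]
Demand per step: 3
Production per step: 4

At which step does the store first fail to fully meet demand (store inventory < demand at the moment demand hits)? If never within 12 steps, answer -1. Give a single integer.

Step 1: demand=3,sold=3 ship[2->3]=1 ship[1->2]=2 ship[0->1]=1 prod=4 -> [11 6 9 8]
Step 2: demand=3,sold=3 ship[2->3]=1 ship[1->2]=2 ship[0->1]=1 prod=4 -> [14 5 10 6]
Step 3: demand=3,sold=3 ship[2->3]=1 ship[1->2]=2 ship[0->1]=1 prod=4 -> [17 4 11 4]
Step 4: demand=3,sold=3 ship[2->3]=1 ship[1->2]=2 ship[0->1]=1 prod=4 -> [20 3 12 2]
Step 5: demand=3,sold=2 ship[2->3]=1 ship[1->2]=2 ship[0->1]=1 prod=4 -> [23 2 13 1]
Step 6: demand=3,sold=1 ship[2->3]=1 ship[1->2]=2 ship[0->1]=1 prod=4 -> [26 1 14 1]
Step 7: demand=3,sold=1 ship[2->3]=1 ship[1->2]=1 ship[0->1]=1 prod=4 -> [29 1 14 1]
Step 8: demand=3,sold=1 ship[2->3]=1 ship[1->2]=1 ship[0->1]=1 prod=4 -> [32 1 14 1]
Step 9: demand=3,sold=1 ship[2->3]=1 ship[1->2]=1 ship[0->1]=1 prod=4 -> [35 1 14 1]
Step 10: demand=3,sold=1 ship[2->3]=1 ship[1->2]=1 ship[0->1]=1 prod=4 -> [38 1 14 1]
Step 11: demand=3,sold=1 ship[2->3]=1 ship[1->2]=1 ship[0->1]=1 prod=4 -> [41 1 14 1]
Step 12: demand=3,sold=1 ship[2->3]=1 ship[1->2]=1 ship[0->1]=1 prod=4 -> [44 1 14 1]
First stockout at step 5

5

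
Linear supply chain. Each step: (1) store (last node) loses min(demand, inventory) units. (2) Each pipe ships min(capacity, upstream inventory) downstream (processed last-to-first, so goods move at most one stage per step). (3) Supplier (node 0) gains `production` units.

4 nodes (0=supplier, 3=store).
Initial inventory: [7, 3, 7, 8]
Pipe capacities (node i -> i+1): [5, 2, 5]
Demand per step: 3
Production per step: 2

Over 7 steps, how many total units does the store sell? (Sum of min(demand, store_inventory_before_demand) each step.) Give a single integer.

Answer: 21

Derivation:
Step 1: sold=3 (running total=3) -> [4 6 4 10]
Step 2: sold=3 (running total=6) -> [2 8 2 11]
Step 3: sold=3 (running total=9) -> [2 8 2 10]
Step 4: sold=3 (running total=12) -> [2 8 2 9]
Step 5: sold=3 (running total=15) -> [2 8 2 8]
Step 6: sold=3 (running total=18) -> [2 8 2 7]
Step 7: sold=3 (running total=21) -> [2 8 2 6]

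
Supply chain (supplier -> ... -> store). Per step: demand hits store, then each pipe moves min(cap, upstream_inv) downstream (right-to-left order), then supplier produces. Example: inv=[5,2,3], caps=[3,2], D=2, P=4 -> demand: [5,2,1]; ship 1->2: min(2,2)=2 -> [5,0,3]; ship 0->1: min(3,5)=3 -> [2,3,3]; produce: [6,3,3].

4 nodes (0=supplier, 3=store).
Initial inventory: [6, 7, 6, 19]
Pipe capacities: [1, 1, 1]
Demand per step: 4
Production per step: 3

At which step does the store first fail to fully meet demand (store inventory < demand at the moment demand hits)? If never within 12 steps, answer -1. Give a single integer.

Step 1: demand=4,sold=4 ship[2->3]=1 ship[1->2]=1 ship[0->1]=1 prod=3 -> [8 7 6 16]
Step 2: demand=4,sold=4 ship[2->3]=1 ship[1->2]=1 ship[0->1]=1 prod=3 -> [10 7 6 13]
Step 3: demand=4,sold=4 ship[2->3]=1 ship[1->2]=1 ship[0->1]=1 prod=3 -> [12 7 6 10]
Step 4: demand=4,sold=4 ship[2->3]=1 ship[1->2]=1 ship[0->1]=1 prod=3 -> [14 7 6 7]
Step 5: demand=4,sold=4 ship[2->3]=1 ship[1->2]=1 ship[0->1]=1 prod=3 -> [16 7 6 4]
Step 6: demand=4,sold=4 ship[2->3]=1 ship[1->2]=1 ship[0->1]=1 prod=3 -> [18 7 6 1]
Step 7: demand=4,sold=1 ship[2->3]=1 ship[1->2]=1 ship[0->1]=1 prod=3 -> [20 7 6 1]
Step 8: demand=4,sold=1 ship[2->3]=1 ship[1->2]=1 ship[0->1]=1 prod=3 -> [22 7 6 1]
Step 9: demand=4,sold=1 ship[2->3]=1 ship[1->2]=1 ship[0->1]=1 prod=3 -> [24 7 6 1]
Step 10: demand=4,sold=1 ship[2->3]=1 ship[1->2]=1 ship[0->1]=1 prod=3 -> [26 7 6 1]
Step 11: demand=4,sold=1 ship[2->3]=1 ship[1->2]=1 ship[0->1]=1 prod=3 -> [28 7 6 1]
Step 12: demand=4,sold=1 ship[2->3]=1 ship[1->2]=1 ship[0->1]=1 prod=3 -> [30 7 6 1]
First stockout at step 7

7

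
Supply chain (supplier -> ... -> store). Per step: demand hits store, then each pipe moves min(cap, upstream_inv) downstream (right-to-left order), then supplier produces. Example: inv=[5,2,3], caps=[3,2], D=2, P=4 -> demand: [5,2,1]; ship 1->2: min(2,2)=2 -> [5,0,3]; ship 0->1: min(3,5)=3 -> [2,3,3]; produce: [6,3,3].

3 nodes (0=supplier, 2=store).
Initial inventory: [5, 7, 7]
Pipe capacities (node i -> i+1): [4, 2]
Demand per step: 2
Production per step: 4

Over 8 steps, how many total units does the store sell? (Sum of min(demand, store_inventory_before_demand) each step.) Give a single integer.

Answer: 16

Derivation:
Step 1: sold=2 (running total=2) -> [5 9 7]
Step 2: sold=2 (running total=4) -> [5 11 7]
Step 3: sold=2 (running total=6) -> [5 13 7]
Step 4: sold=2 (running total=8) -> [5 15 7]
Step 5: sold=2 (running total=10) -> [5 17 7]
Step 6: sold=2 (running total=12) -> [5 19 7]
Step 7: sold=2 (running total=14) -> [5 21 7]
Step 8: sold=2 (running total=16) -> [5 23 7]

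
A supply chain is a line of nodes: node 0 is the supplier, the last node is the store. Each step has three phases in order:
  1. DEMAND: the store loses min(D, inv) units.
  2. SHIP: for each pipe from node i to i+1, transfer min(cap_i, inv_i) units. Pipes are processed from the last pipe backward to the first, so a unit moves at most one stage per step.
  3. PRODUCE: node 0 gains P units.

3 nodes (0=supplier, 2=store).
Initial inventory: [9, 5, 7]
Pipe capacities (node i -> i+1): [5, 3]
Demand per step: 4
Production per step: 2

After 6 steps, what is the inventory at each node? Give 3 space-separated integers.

Step 1: demand=4,sold=4 ship[1->2]=3 ship[0->1]=5 prod=2 -> inv=[6 7 6]
Step 2: demand=4,sold=4 ship[1->2]=3 ship[0->1]=5 prod=2 -> inv=[3 9 5]
Step 3: demand=4,sold=4 ship[1->2]=3 ship[0->1]=3 prod=2 -> inv=[2 9 4]
Step 4: demand=4,sold=4 ship[1->2]=3 ship[0->1]=2 prod=2 -> inv=[2 8 3]
Step 5: demand=4,sold=3 ship[1->2]=3 ship[0->1]=2 prod=2 -> inv=[2 7 3]
Step 6: demand=4,sold=3 ship[1->2]=3 ship[0->1]=2 prod=2 -> inv=[2 6 3]

2 6 3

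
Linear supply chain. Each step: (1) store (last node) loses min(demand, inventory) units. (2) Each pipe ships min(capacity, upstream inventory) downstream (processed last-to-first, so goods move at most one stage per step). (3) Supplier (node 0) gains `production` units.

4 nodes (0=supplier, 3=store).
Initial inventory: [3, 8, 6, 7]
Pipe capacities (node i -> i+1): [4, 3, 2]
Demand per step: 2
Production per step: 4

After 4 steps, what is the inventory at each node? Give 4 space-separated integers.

Step 1: demand=2,sold=2 ship[2->3]=2 ship[1->2]=3 ship[0->1]=3 prod=4 -> inv=[4 8 7 7]
Step 2: demand=2,sold=2 ship[2->3]=2 ship[1->2]=3 ship[0->1]=4 prod=4 -> inv=[4 9 8 7]
Step 3: demand=2,sold=2 ship[2->3]=2 ship[1->2]=3 ship[0->1]=4 prod=4 -> inv=[4 10 9 7]
Step 4: demand=2,sold=2 ship[2->3]=2 ship[1->2]=3 ship[0->1]=4 prod=4 -> inv=[4 11 10 7]

4 11 10 7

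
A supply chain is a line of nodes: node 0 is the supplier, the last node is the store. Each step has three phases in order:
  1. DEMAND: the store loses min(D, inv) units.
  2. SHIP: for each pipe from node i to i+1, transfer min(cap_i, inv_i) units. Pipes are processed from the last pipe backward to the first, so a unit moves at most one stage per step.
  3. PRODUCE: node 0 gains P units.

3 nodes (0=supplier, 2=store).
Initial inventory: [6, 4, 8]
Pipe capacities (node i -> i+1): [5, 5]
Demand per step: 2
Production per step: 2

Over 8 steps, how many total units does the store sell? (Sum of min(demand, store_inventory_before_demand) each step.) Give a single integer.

Answer: 16

Derivation:
Step 1: sold=2 (running total=2) -> [3 5 10]
Step 2: sold=2 (running total=4) -> [2 3 13]
Step 3: sold=2 (running total=6) -> [2 2 14]
Step 4: sold=2 (running total=8) -> [2 2 14]
Step 5: sold=2 (running total=10) -> [2 2 14]
Step 6: sold=2 (running total=12) -> [2 2 14]
Step 7: sold=2 (running total=14) -> [2 2 14]
Step 8: sold=2 (running total=16) -> [2 2 14]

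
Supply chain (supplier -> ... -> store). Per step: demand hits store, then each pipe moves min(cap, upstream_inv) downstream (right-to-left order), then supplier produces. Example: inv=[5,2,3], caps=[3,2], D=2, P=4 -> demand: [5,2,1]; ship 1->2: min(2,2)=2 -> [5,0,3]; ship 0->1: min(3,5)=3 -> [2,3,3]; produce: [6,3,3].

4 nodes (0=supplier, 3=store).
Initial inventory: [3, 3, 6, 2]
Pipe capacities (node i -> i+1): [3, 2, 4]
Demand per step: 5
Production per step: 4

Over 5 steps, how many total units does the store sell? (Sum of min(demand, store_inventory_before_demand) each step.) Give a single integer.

Step 1: sold=2 (running total=2) -> [4 4 4 4]
Step 2: sold=4 (running total=6) -> [5 5 2 4]
Step 3: sold=4 (running total=10) -> [6 6 2 2]
Step 4: sold=2 (running total=12) -> [7 7 2 2]
Step 5: sold=2 (running total=14) -> [8 8 2 2]

Answer: 14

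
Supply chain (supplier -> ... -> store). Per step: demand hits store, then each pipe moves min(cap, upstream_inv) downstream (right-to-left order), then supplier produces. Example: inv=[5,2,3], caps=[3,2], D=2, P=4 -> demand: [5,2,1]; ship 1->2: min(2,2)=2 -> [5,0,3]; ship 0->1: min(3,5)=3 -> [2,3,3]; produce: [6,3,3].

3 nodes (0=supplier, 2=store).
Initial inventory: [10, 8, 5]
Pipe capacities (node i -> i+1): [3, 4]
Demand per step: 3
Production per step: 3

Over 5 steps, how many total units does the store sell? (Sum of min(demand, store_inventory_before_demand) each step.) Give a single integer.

Step 1: sold=3 (running total=3) -> [10 7 6]
Step 2: sold=3 (running total=6) -> [10 6 7]
Step 3: sold=3 (running total=9) -> [10 5 8]
Step 4: sold=3 (running total=12) -> [10 4 9]
Step 5: sold=3 (running total=15) -> [10 3 10]

Answer: 15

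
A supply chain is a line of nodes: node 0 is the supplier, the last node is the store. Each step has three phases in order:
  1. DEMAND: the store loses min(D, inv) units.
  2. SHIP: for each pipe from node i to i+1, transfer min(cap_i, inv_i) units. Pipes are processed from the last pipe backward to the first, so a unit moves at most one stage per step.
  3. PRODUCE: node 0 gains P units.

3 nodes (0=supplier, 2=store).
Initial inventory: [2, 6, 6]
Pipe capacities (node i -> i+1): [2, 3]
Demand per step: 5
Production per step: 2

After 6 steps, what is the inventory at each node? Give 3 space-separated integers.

Step 1: demand=5,sold=5 ship[1->2]=3 ship[0->1]=2 prod=2 -> inv=[2 5 4]
Step 2: demand=5,sold=4 ship[1->2]=3 ship[0->1]=2 prod=2 -> inv=[2 4 3]
Step 3: demand=5,sold=3 ship[1->2]=3 ship[0->1]=2 prod=2 -> inv=[2 3 3]
Step 4: demand=5,sold=3 ship[1->2]=3 ship[0->1]=2 prod=2 -> inv=[2 2 3]
Step 5: demand=5,sold=3 ship[1->2]=2 ship[0->1]=2 prod=2 -> inv=[2 2 2]
Step 6: demand=5,sold=2 ship[1->2]=2 ship[0->1]=2 prod=2 -> inv=[2 2 2]

2 2 2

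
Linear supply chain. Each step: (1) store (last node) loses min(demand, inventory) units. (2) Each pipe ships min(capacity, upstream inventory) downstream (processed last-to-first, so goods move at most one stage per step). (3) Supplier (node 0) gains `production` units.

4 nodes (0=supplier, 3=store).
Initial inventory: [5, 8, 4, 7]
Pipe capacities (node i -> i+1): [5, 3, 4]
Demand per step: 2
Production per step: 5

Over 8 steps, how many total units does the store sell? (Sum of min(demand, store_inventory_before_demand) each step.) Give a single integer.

Answer: 16

Derivation:
Step 1: sold=2 (running total=2) -> [5 10 3 9]
Step 2: sold=2 (running total=4) -> [5 12 3 10]
Step 3: sold=2 (running total=6) -> [5 14 3 11]
Step 4: sold=2 (running total=8) -> [5 16 3 12]
Step 5: sold=2 (running total=10) -> [5 18 3 13]
Step 6: sold=2 (running total=12) -> [5 20 3 14]
Step 7: sold=2 (running total=14) -> [5 22 3 15]
Step 8: sold=2 (running total=16) -> [5 24 3 16]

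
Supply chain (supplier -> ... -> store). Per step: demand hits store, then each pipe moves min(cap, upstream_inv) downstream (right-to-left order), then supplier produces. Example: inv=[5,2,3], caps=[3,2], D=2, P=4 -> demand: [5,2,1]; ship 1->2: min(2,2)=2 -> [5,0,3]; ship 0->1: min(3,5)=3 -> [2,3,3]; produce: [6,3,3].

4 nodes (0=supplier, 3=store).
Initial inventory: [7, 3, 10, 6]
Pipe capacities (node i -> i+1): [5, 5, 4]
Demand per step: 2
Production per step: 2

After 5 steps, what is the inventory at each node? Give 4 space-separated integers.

Step 1: demand=2,sold=2 ship[2->3]=4 ship[1->2]=3 ship[0->1]=5 prod=2 -> inv=[4 5 9 8]
Step 2: demand=2,sold=2 ship[2->3]=4 ship[1->2]=5 ship[0->1]=4 prod=2 -> inv=[2 4 10 10]
Step 3: demand=2,sold=2 ship[2->3]=4 ship[1->2]=4 ship[0->1]=2 prod=2 -> inv=[2 2 10 12]
Step 4: demand=2,sold=2 ship[2->3]=4 ship[1->2]=2 ship[0->1]=2 prod=2 -> inv=[2 2 8 14]
Step 5: demand=2,sold=2 ship[2->3]=4 ship[1->2]=2 ship[0->1]=2 prod=2 -> inv=[2 2 6 16]

2 2 6 16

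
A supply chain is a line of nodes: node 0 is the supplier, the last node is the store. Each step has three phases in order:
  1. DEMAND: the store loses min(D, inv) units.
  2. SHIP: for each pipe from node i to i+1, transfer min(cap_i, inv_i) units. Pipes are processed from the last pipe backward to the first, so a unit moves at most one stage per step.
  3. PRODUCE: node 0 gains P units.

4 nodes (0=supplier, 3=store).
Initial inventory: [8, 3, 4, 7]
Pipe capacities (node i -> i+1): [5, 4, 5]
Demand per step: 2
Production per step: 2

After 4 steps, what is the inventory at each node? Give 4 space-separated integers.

Step 1: demand=2,sold=2 ship[2->3]=4 ship[1->2]=3 ship[0->1]=5 prod=2 -> inv=[5 5 3 9]
Step 2: demand=2,sold=2 ship[2->3]=3 ship[1->2]=4 ship[0->1]=5 prod=2 -> inv=[2 6 4 10]
Step 3: demand=2,sold=2 ship[2->3]=4 ship[1->2]=4 ship[0->1]=2 prod=2 -> inv=[2 4 4 12]
Step 4: demand=2,sold=2 ship[2->3]=4 ship[1->2]=4 ship[0->1]=2 prod=2 -> inv=[2 2 4 14]

2 2 4 14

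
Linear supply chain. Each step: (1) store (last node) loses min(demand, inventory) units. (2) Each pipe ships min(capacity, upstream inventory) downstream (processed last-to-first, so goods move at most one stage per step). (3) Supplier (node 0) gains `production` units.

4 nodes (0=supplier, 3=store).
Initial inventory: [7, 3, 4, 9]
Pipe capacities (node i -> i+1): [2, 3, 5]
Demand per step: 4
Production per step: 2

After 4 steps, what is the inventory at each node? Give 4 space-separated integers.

Step 1: demand=4,sold=4 ship[2->3]=4 ship[1->2]=3 ship[0->1]=2 prod=2 -> inv=[7 2 3 9]
Step 2: demand=4,sold=4 ship[2->3]=3 ship[1->2]=2 ship[0->1]=2 prod=2 -> inv=[7 2 2 8]
Step 3: demand=4,sold=4 ship[2->3]=2 ship[1->2]=2 ship[0->1]=2 prod=2 -> inv=[7 2 2 6]
Step 4: demand=4,sold=4 ship[2->3]=2 ship[1->2]=2 ship[0->1]=2 prod=2 -> inv=[7 2 2 4]

7 2 2 4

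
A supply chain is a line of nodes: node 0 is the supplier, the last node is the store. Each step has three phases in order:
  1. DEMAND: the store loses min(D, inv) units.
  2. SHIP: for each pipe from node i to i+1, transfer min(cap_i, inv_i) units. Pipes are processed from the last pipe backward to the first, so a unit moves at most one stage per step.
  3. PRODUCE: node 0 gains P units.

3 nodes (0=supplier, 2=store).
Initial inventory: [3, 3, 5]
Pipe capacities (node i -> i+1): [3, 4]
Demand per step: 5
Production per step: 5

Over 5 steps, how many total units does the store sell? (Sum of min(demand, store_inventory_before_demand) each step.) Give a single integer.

Answer: 17

Derivation:
Step 1: sold=5 (running total=5) -> [5 3 3]
Step 2: sold=3 (running total=8) -> [7 3 3]
Step 3: sold=3 (running total=11) -> [9 3 3]
Step 4: sold=3 (running total=14) -> [11 3 3]
Step 5: sold=3 (running total=17) -> [13 3 3]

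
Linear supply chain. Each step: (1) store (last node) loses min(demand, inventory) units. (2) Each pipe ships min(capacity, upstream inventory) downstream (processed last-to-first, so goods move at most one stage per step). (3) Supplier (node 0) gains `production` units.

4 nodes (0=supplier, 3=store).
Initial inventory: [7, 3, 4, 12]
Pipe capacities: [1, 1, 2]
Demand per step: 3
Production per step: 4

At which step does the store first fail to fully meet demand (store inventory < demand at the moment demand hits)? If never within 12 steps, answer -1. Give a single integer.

Step 1: demand=3,sold=3 ship[2->3]=2 ship[1->2]=1 ship[0->1]=1 prod=4 -> [10 3 3 11]
Step 2: demand=3,sold=3 ship[2->3]=2 ship[1->2]=1 ship[0->1]=1 prod=4 -> [13 3 2 10]
Step 3: demand=3,sold=3 ship[2->3]=2 ship[1->2]=1 ship[0->1]=1 prod=4 -> [16 3 1 9]
Step 4: demand=3,sold=3 ship[2->3]=1 ship[1->2]=1 ship[0->1]=1 prod=4 -> [19 3 1 7]
Step 5: demand=3,sold=3 ship[2->3]=1 ship[1->2]=1 ship[0->1]=1 prod=4 -> [22 3 1 5]
Step 6: demand=3,sold=3 ship[2->3]=1 ship[1->2]=1 ship[0->1]=1 prod=4 -> [25 3 1 3]
Step 7: demand=3,sold=3 ship[2->3]=1 ship[1->2]=1 ship[0->1]=1 prod=4 -> [28 3 1 1]
Step 8: demand=3,sold=1 ship[2->3]=1 ship[1->2]=1 ship[0->1]=1 prod=4 -> [31 3 1 1]
Step 9: demand=3,sold=1 ship[2->3]=1 ship[1->2]=1 ship[0->1]=1 prod=4 -> [34 3 1 1]
Step 10: demand=3,sold=1 ship[2->3]=1 ship[1->2]=1 ship[0->1]=1 prod=4 -> [37 3 1 1]
Step 11: demand=3,sold=1 ship[2->3]=1 ship[1->2]=1 ship[0->1]=1 prod=4 -> [40 3 1 1]
Step 12: demand=3,sold=1 ship[2->3]=1 ship[1->2]=1 ship[0->1]=1 prod=4 -> [43 3 1 1]
First stockout at step 8

8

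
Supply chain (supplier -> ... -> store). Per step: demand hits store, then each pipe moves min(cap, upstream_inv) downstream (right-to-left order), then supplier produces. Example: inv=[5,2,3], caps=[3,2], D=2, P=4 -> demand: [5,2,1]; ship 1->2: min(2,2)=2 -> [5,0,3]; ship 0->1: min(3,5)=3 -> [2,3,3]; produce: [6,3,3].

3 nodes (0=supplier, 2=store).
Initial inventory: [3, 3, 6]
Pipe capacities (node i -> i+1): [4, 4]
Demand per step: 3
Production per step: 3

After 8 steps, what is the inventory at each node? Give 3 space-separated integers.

Step 1: demand=3,sold=3 ship[1->2]=3 ship[0->1]=3 prod=3 -> inv=[3 3 6]
Step 2: demand=3,sold=3 ship[1->2]=3 ship[0->1]=3 prod=3 -> inv=[3 3 6]
Step 3: demand=3,sold=3 ship[1->2]=3 ship[0->1]=3 prod=3 -> inv=[3 3 6]
Step 4: demand=3,sold=3 ship[1->2]=3 ship[0->1]=3 prod=3 -> inv=[3 3 6]
Step 5: demand=3,sold=3 ship[1->2]=3 ship[0->1]=3 prod=3 -> inv=[3 3 6]
Step 6: demand=3,sold=3 ship[1->2]=3 ship[0->1]=3 prod=3 -> inv=[3 3 6]
Step 7: demand=3,sold=3 ship[1->2]=3 ship[0->1]=3 prod=3 -> inv=[3 3 6]
Step 8: demand=3,sold=3 ship[1->2]=3 ship[0->1]=3 prod=3 -> inv=[3 3 6]

3 3 6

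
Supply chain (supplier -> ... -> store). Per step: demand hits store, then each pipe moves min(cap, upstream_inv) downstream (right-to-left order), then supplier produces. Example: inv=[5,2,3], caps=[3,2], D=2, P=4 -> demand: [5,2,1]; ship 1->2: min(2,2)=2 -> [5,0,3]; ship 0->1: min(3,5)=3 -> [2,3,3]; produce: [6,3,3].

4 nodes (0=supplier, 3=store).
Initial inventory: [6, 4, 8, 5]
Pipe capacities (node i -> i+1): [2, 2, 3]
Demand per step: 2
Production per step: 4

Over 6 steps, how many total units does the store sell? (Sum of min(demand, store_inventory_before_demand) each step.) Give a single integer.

Step 1: sold=2 (running total=2) -> [8 4 7 6]
Step 2: sold=2 (running total=4) -> [10 4 6 7]
Step 3: sold=2 (running total=6) -> [12 4 5 8]
Step 4: sold=2 (running total=8) -> [14 4 4 9]
Step 5: sold=2 (running total=10) -> [16 4 3 10]
Step 6: sold=2 (running total=12) -> [18 4 2 11]

Answer: 12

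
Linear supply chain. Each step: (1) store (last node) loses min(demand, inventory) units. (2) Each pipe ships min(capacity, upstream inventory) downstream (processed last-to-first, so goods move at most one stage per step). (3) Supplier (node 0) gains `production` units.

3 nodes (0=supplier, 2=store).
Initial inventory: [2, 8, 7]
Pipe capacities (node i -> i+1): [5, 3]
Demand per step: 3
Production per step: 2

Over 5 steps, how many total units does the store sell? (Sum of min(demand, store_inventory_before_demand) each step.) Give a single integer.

Answer: 15

Derivation:
Step 1: sold=3 (running total=3) -> [2 7 7]
Step 2: sold=3 (running total=6) -> [2 6 7]
Step 3: sold=3 (running total=9) -> [2 5 7]
Step 4: sold=3 (running total=12) -> [2 4 7]
Step 5: sold=3 (running total=15) -> [2 3 7]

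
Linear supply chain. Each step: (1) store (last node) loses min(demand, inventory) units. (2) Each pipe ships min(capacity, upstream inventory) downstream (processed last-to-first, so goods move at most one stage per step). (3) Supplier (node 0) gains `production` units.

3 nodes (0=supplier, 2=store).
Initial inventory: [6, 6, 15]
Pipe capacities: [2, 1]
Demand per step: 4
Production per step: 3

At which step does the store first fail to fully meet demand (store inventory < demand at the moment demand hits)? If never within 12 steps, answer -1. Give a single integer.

Step 1: demand=4,sold=4 ship[1->2]=1 ship[0->1]=2 prod=3 -> [7 7 12]
Step 2: demand=4,sold=4 ship[1->2]=1 ship[0->1]=2 prod=3 -> [8 8 9]
Step 3: demand=4,sold=4 ship[1->2]=1 ship[0->1]=2 prod=3 -> [9 9 6]
Step 4: demand=4,sold=4 ship[1->2]=1 ship[0->1]=2 prod=3 -> [10 10 3]
Step 5: demand=4,sold=3 ship[1->2]=1 ship[0->1]=2 prod=3 -> [11 11 1]
Step 6: demand=4,sold=1 ship[1->2]=1 ship[0->1]=2 prod=3 -> [12 12 1]
Step 7: demand=4,sold=1 ship[1->2]=1 ship[0->1]=2 prod=3 -> [13 13 1]
Step 8: demand=4,sold=1 ship[1->2]=1 ship[0->1]=2 prod=3 -> [14 14 1]
Step 9: demand=4,sold=1 ship[1->2]=1 ship[0->1]=2 prod=3 -> [15 15 1]
Step 10: demand=4,sold=1 ship[1->2]=1 ship[0->1]=2 prod=3 -> [16 16 1]
Step 11: demand=4,sold=1 ship[1->2]=1 ship[0->1]=2 prod=3 -> [17 17 1]
Step 12: demand=4,sold=1 ship[1->2]=1 ship[0->1]=2 prod=3 -> [18 18 1]
First stockout at step 5

5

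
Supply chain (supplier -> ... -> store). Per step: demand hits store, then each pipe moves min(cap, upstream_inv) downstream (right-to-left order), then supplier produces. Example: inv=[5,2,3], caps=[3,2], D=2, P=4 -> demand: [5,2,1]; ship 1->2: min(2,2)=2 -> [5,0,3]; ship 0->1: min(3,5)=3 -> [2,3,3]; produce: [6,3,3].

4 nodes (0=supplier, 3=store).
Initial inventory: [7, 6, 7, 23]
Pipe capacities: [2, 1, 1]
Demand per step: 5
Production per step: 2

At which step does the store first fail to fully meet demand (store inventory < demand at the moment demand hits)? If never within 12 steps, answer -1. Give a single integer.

Step 1: demand=5,sold=5 ship[2->3]=1 ship[1->2]=1 ship[0->1]=2 prod=2 -> [7 7 7 19]
Step 2: demand=5,sold=5 ship[2->3]=1 ship[1->2]=1 ship[0->1]=2 prod=2 -> [7 8 7 15]
Step 3: demand=5,sold=5 ship[2->3]=1 ship[1->2]=1 ship[0->1]=2 prod=2 -> [7 9 7 11]
Step 4: demand=5,sold=5 ship[2->3]=1 ship[1->2]=1 ship[0->1]=2 prod=2 -> [7 10 7 7]
Step 5: demand=5,sold=5 ship[2->3]=1 ship[1->2]=1 ship[0->1]=2 prod=2 -> [7 11 7 3]
Step 6: demand=5,sold=3 ship[2->3]=1 ship[1->2]=1 ship[0->1]=2 prod=2 -> [7 12 7 1]
Step 7: demand=5,sold=1 ship[2->3]=1 ship[1->2]=1 ship[0->1]=2 prod=2 -> [7 13 7 1]
Step 8: demand=5,sold=1 ship[2->3]=1 ship[1->2]=1 ship[0->1]=2 prod=2 -> [7 14 7 1]
Step 9: demand=5,sold=1 ship[2->3]=1 ship[1->2]=1 ship[0->1]=2 prod=2 -> [7 15 7 1]
Step 10: demand=5,sold=1 ship[2->3]=1 ship[1->2]=1 ship[0->1]=2 prod=2 -> [7 16 7 1]
Step 11: demand=5,sold=1 ship[2->3]=1 ship[1->2]=1 ship[0->1]=2 prod=2 -> [7 17 7 1]
Step 12: demand=5,sold=1 ship[2->3]=1 ship[1->2]=1 ship[0->1]=2 prod=2 -> [7 18 7 1]
First stockout at step 6

6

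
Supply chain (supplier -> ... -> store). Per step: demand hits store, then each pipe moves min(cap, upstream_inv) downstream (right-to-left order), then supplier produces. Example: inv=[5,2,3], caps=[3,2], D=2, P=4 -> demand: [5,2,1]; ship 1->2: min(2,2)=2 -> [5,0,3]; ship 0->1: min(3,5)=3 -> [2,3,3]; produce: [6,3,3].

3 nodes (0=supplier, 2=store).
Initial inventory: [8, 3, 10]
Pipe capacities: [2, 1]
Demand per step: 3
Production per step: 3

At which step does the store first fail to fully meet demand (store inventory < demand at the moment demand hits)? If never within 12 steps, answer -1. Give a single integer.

Step 1: demand=3,sold=3 ship[1->2]=1 ship[0->1]=2 prod=3 -> [9 4 8]
Step 2: demand=3,sold=3 ship[1->2]=1 ship[0->1]=2 prod=3 -> [10 5 6]
Step 3: demand=3,sold=3 ship[1->2]=1 ship[0->1]=2 prod=3 -> [11 6 4]
Step 4: demand=3,sold=3 ship[1->2]=1 ship[0->1]=2 prod=3 -> [12 7 2]
Step 5: demand=3,sold=2 ship[1->2]=1 ship[0->1]=2 prod=3 -> [13 8 1]
Step 6: demand=3,sold=1 ship[1->2]=1 ship[0->1]=2 prod=3 -> [14 9 1]
Step 7: demand=3,sold=1 ship[1->2]=1 ship[0->1]=2 prod=3 -> [15 10 1]
Step 8: demand=3,sold=1 ship[1->2]=1 ship[0->1]=2 prod=3 -> [16 11 1]
Step 9: demand=3,sold=1 ship[1->2]=1 ship[0->1]=2 prod=3 -> [17 12 1]
Step 10: demand=3,sold=1 ship[1->2]=1 ship[0->1]=2 prod=3 -> [18 13 1]
Step 11: demand=3,sold=1 ship[1->2]=1 ship[0->1]=2 prod=3 -> [19 14 1]
Step 12: demand=3,sold=1 ship[1->2]=1 ship[0->1]=2 prod=3 -> [20 15 1]
First stockout at step 5

5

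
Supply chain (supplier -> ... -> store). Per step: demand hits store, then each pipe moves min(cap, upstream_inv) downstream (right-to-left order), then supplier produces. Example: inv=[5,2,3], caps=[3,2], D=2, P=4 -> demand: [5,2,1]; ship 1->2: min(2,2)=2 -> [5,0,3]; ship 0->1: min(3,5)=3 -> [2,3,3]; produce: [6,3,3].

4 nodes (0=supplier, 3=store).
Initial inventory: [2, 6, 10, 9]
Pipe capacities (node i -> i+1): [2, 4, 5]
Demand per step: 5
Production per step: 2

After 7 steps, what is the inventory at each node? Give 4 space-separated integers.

Step 1: demand=5,sold=5 ship[2->3]=5 ship[1->2]=4 ship[0->1]=2 prod=2 -> inv=[2 4 9 9]
Step 2: demand=5,sold=5 ship[2->3]=5 ship[1->2]=4 ship[0->1]=2 prod=2 -> inv=[2 2 8 9]
Step 3: demand=5,sold=5 ship[2->3]=5 ship[1->2]=2 ship[0->1]=2 prod=2 -> inv=[2 2 5 9]
Step 4: demand=5,sold=5 ship[2->3]=5 ship[1->2]=2 ship[0->1]=2 prod=2 -> inv=[2 2 2 9]
Step 5: demand=5,sold=5 ship[2->3]=2 ship[1->2]=2 ship[0->1]=2 prod=2 -> inv=[2 2 2 6]
Step 6: demand=5,sold=5 ship[2->3]=2 ship[1->2]=2 ship[0->1]=2 prod=2 -> inv=[2 2 2 3]
Step 7: demand=5,sold=3 ship[2->3]=2 ship[1->2]=2 ship[0->1]=2 prod=2 -> inv=[2 2 2 2]

2 2 2 2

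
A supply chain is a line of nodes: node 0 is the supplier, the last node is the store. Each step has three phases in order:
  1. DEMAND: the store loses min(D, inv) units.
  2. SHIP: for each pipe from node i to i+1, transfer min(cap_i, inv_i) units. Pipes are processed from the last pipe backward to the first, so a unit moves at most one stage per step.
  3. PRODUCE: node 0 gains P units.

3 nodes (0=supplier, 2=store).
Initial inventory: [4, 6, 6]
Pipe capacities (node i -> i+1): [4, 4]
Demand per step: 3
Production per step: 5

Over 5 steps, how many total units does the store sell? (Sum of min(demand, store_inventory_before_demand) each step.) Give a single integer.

Answer: 15

Derivation:
Step 1: sold=3 (running total=3) -> [5 6 7]
Step 2: sold=3 (running total=6) -> [6 6 8]
Step 3: sold=3 (running total=9) -> [7 6 9]
Step 4: sold=3 (running total=12) -> [8 6 10]
Step 5: sold=3 (running total=15) -> [9 6 11]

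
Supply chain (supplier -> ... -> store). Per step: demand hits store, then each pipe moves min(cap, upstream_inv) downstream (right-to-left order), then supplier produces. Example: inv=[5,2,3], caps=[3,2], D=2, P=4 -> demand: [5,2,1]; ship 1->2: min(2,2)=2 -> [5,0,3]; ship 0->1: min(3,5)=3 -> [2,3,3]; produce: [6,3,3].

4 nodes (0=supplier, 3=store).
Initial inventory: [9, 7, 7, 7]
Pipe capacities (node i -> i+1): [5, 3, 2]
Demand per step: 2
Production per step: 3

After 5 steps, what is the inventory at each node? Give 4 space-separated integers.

Step 1: demand=2,sold=2 ship[2->3]=2 ship[1->2]=3 ship[0->1]=5 prod=3 -> inv=[7 9 8 7]
Step 2: demand=2,sold=2 ship[2->3]=2 ship[1->2]=3 ship[0->1]=5 prod=3 -> inv=[5 11 9 7]
Step 3: demand=2,sold=2 ship[2->3]=2 ship[1->2]=3 ship[0->1]=5 prod=3 -> inv=[3 13 10 7]
Step 4: demand=2,sold=2 ship[2->3]=2 ship[1->2]=3 ship[0->1]=3 prod=3 -> inv=[3 13 11 7]
Step 5: demand=2,sold=2 ship[2->3]=2 ship[1->2]=3 ship[0->1]=3 prod=3 -> inv=[3 13 12 7]

3 13 12 7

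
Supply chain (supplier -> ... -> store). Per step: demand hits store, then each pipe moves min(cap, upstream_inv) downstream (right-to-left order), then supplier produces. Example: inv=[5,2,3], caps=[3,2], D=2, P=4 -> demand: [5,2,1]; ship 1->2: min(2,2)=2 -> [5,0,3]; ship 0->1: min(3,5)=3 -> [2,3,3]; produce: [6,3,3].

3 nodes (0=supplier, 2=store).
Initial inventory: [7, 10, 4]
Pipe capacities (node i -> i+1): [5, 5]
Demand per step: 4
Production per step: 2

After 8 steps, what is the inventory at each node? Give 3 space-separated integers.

Step 1: demand=4,sold=4 ship[1->2]=5 ship[0->1]=5 prod=2 -> inv=[4 10 5]
Step 2: demand=4,sold=4 ship[1->2]=5 ship[0->1]=4 prod=2 -> inv=[2 9 6]
Step 3: demand=4,sold=4 ship[1->2]=5 ship[0->1]=2 prod=2 -> inv=[2 6 7]
Step 4: demand=4,sold=4 ship[1->2]=5 ship[0->1]=2 prod=2 -> inv=[2 3 8]
Step 5: demand=4,sold=4 ship[1->2]=3 ship[0->1]=2 prod=2 -> inv=[2 2 7]
Step 6: demand=4,sold=4 ship[1->2]=2 ship[0->1]=2 prod=2 -> inv=[2 2 5]
Step 7: demand=4,sold=4 ship[1->2]=2 ship[0->1]=2 prod=2 -> inv=[2 2 3]
Step 8: demand=4,sold=3 ship[1->2]=2 ship[0->1]=2 prod=2 -> inv=[2 2 2]

2 2 2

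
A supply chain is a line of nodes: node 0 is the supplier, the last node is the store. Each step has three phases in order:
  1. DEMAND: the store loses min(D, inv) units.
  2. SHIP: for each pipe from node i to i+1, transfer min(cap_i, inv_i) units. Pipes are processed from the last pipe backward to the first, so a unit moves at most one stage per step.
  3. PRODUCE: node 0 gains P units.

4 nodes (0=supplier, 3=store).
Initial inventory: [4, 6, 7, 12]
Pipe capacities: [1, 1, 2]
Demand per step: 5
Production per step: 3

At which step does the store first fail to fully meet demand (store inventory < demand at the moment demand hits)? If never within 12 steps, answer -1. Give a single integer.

Step 1: demand=5,sold=5 ship[2->3]=2 ship[1->2]=1 ship[0->1]=1 prod=3 -> [6 6 6 9]
Step 2: demand=5,sold=5 ship[2->3]=2 ship[1->2]=1 ship[0->1]=1 prod=3 -> [8 6 5 6]
Step 3: demand=5,sold=5 ship[2->3]=2 ship[1->2]=1 ship[0->1]=1 prod=3 -> [10 6 4 3]
Step 4: demand=5,sold=3 ship[2->3]=2 ship[1->2]=1 ship[0->1]=1 prod=3 -> [12 6 3 2]
Step 5: demand=5,sold=2 ship[2->3]=2 ship[1->2]=1 ship[0->1]=1 prod=3 -> [14 6 2 2]
Step 6: demand=5,sold=2 ship[2->3]=2 ship[1->2]=1 ship[0->1]=1 prod=3 -> [16 6 1 2]
Step 7: demand=5,sold=2 ship[2->3]=1 ship[1->2]=1 ship[0->1]=1 prod=3 -> [18 6 1 1]
Step 8: demand=5,sold=1 ship[2->3]=1 ship[1->2]=1 ship[0->1]=1 prod=3 -> [20 6 1 1]
Step 9: demand=5,sold=1 ship[2->3]=1 ship[1->2]=1 ship[0->1]=1 prod=3 -> [22 6 1 1]
Step 10: demand=5,sold=1 ship[2->3]=1 ship[1->2]=1 ship[0->1]=1 prod=3 -> [24 6 1 1]
Step 11: demand=5,sold=1 ship[2->3]=1 ship[1->2]=1 ship[0->1]=1 prod=3 -> [26 6 1 1]
Step 12: demand=5,sold=1 ship[2->3]=1 ship[1->2]=1 ship[0->1]=1 prod=3 -> [28 6 1 1]
First stockout at step 4

4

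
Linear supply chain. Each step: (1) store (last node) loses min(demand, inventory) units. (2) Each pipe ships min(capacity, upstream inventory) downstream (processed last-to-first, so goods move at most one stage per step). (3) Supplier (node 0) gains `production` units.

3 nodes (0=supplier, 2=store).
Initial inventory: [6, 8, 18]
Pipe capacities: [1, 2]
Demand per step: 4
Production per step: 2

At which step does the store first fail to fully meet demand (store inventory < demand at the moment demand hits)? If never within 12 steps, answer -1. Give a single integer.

Step 1: demand=4,sold=4 ship[1->2]=2 ship[0->1]=1 prod=2 -> [7 7 16]
Step 2: demand=4,sold=4 ship[1->2]=2 ship[0->1]=1 prod=2 -> [8 6 14]
Step 3: demand=4,sold=4 ship[1->2]=2 ship[0->1]=1 prod=2 -> [9 5 12]
Step 4: demand=4,sold=4 ship[1->2]=2 ship[0->1]=1 prod=2 -> [10 4 10]
Step 5: demand=4,sold=4 ship[1->2]=2 ship[0->1]=1 prod=2 -> [11 3 8]
Step 6: demand=4,sold=4 ship[1->2]=2 ship[0->1]=1 prod=2 -> [12 2 6]
Step 7: demand=4,sold=4 ship[1->2]=2 ship[0->1]=1 prod=2 -> [13 1 4]
Step 8: demand=4,sold=4 ship[1->2]=1 ship[0->1]=1 prod=2 -> [14 1 1]
Step 9: demand=4,sold=1 ship[1->2]=1 ship[0->1]=1 prod=2 -> [15 1 1]
Step 10: demand=4,sold=1 ship[1->2]=1 ship[0->1]=1 prod=2 -> [16 1 1]
Step 11: demand=4,sold=1 ship[1->2]=1 ship[0->1]=1 prod=2 -> [17 1 1]
Step 12: demand=4,sold=1 ship[1->2]=1 ship[0->1]=1 prod=2 -> [18 1 1]
First stockout at step 9

9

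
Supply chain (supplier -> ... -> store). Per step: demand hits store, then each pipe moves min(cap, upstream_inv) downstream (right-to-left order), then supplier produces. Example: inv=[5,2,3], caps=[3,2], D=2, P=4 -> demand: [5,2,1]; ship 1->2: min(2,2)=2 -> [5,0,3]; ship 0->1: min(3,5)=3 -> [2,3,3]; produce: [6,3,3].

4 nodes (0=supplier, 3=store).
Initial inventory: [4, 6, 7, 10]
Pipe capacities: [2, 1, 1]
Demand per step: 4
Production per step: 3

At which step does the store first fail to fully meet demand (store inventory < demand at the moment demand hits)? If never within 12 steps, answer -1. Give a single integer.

Step 1: demand=4,sold=4 ship[2->3]=1 ship[1->2]=1 ship[0->1]=2 prod=3 -> [5 7 7 7]
Step 2: demand=4,sold=4 ship[2->3]=1 ship[1->2]=1 ship[0->1]=2 prod=3 -> [6 8 7 4]
Step 3: demand=4,sold=4 ship[2->3]=1 ship[1->2]=1 ship[0->1]=2 prod=3 -> [7 9 7 1]
Step 4: demand=4,sold=1 ship[2->3]=1 ship[1->2]=1 ship[0->1]=2 prod=3 -> [8 10 7 1]
Step 5: demand=4,sold=1 ship[2->3]=1 ship[1->2]=1 ship[0->1]=2 prod=3 -> [9 11 7 1]
Step 6: demand=4,sold=1 ship[2->3]=1 ship[1->2]=1 ship[0->1]=2 prod=3 -> [10 12 7 1]
Step 7: demand=4,sold=1 ship[2->3]=1 ship[1->2]=1 ship[0->1]=2 prod=3 -> [11 13 7 1]
Step 8: demand=4,sold=1 ship[2->3]=1 ship[1->2]=1 ship[0->1]=2 prod=3 -> [12 14 7 1]
Step 9: demand=4,sold=1 ship[2->3]=1 ship[1->2]=1 ship[0->1]=2 prod=3 -> [13 15 7 1]
Step 10: demand=4,sold=1 ship[2->3]=1 ship[1->2]=1 ship[0->1]=2 prod=3 -> [14 16 7 1]
Step 11: demand=4,sold=1 ship[2->3]=1 ship[1->2]=1 ship[0->1]=2 prod=3 -> [15 17 7 1]
Step 12: demand=4,sold=1 ship[2->3]=1 ship[1->2]=1 ship[0->1]=2 prod=3 -> [16 18 7 1]
First stockout at step 4

4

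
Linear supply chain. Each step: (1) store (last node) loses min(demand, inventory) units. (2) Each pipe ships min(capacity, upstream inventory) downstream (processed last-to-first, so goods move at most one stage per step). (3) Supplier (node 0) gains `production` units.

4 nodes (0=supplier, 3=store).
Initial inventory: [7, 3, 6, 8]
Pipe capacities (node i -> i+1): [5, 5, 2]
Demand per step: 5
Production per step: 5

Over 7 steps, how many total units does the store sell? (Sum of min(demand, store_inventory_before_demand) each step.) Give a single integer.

Step 1: sold=5 (running total=5) -> [7 5 7 5]
Step 2: sold=5 (running total=10) -> [7 5 10 2]
Step 3: sold=2 (running total=12) -> [7 5 13 2]
Step 4: sold=2 (running total=14) -> [7 5 16 2]
Step 5: sold=2 (running total=16) -> [7 5 19 2]
Step 6: sold=2 (running total=18) -> [7 5 22 2]
Step 7: sold=2 (running total=20) -> [7 5 25 2]

Answer: 20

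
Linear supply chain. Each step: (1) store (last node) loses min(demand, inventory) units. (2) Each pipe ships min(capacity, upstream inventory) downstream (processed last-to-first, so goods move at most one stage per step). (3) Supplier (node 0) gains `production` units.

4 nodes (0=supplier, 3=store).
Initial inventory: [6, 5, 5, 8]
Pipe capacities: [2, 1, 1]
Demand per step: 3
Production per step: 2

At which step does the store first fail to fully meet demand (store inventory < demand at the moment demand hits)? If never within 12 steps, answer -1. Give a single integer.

Step 1: demand=3,sold=3 ship[2->3]=1 ship[1->2]=1 ship[0->1]=2 prod=2 -> [6 6 5 6]
Step 2: demand=3,sold=3 ship[2->3]=1 ship[1->2]=1 ship[0->1]=2 prod=2 -> [6 7 5 4]
Step 3: demand=3,sold=3 ship[2->3]=1 ship[1->2]=1 ship[0->1]=2 prod=2 -> [6 8 5 2]
Step 4: demand=3,sold=2 ship[2->3]=1 ship[1->2]=1 ship[0->1]=2 prod=2 -> [6 9 5 1]
Step 5: demand=3,sold=1 ship[2->3]=1 ship[1->2]=1 ship[0->1]=2 prod=2 -> [6 10 5 1]
Step 6: demand=3,sold=1 ship[2->3]=1 ship[1->2]=1 ship[0->1]=2 prod=2 -> [6 11 5 1]
Step 7: demand=3,sold=1 ship[2->3]=1 ship[1->2]=1 ship[0->1]=2 prod=2 -> [6 12 5 1]
Step 8: demand=3,sold=1 ship[2->3]=1 ship[1->2]=1 ship[0->1]=2 prod=2 -> [6 13 5 1]
Step 9: demand=3,sold=1 ship[2->3]=1 ship[1->2]=1 ship[0->1]=2 prod=2 -> [6 14 5 1]
Step 10: demand=3,sold=1 ship[2->3]=1 ship[1->2]=1 ship[0->1]=2 prod=2 -> [6 15 5 1]
Step 11: demand=3,sold=1 ship[2->3]=1 ship[1->2]=1 ship[0->1]=2 prod=2 -> [6 16 5 1]
Step 12: demand=3,sold=1 ship[2->3]=1 ship[1->2]=1 ship[0->1]=2 prod=2 -> [6 17 5 1]
First stockout at step 4

4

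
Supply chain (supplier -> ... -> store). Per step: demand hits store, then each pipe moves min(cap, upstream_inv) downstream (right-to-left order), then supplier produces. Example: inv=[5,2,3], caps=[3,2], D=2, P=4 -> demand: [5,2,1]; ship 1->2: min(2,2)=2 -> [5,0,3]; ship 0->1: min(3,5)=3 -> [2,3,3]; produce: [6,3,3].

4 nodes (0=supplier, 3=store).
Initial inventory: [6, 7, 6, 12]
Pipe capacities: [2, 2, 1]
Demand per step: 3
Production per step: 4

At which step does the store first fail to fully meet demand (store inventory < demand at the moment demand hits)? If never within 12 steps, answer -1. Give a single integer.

Step 1: demand=3,sold=3 ship[2->3]=1 ship[1->2]=2 ship[0->1]=2 prod=4 -> [8 7 7 10]
Step 2: demand=3,sold=3 ship[2->3]=1 ship[1->2]=2 ship[0->1]=2 prod=4 -> [10 7 8 8]
Step 3: demand=3,sold=3 ship[2->3]=1 ship[1->2]=2 ship[0->1]=2 prod=4 -> [12 7 9 6]
Step 4: demand=3,sold=3 ship[2->3]=1 ship[1->2]=2 ship[0->1]=2 prod=4 -> [14 7 10 4]
Step 5: demand=3,sold=3 ship[2->3]=1 ship[1->2]=2 ship[0->1]=2 prod=4 -> [16 7 11 2]
Step 6: demand=3,sold=2 ship[2->3]=1 ship[1->2]=2 ship[0->1]=2 prod=4 -> [18 7 12 1]
Step 7: demand=3,sold=1 ship[2->3]=1 ship[1->2]=2 ship[0->1]=2 prod=4 -> [20 7 13 1]
Step 8: demand=3,sold=1 ship[2->3]=1 ship[1->2]=2 ship[0->1]=2 prod=4 -> [22 7 14 1]
Step 9: demand=3,sold=1 ship[2->3]=1 ship[1->2]=2 ship[0->1]=2 prod=4 -> [24 7 15 1]
Step 10: demand=3,sold=1 ship[2->3]=1 ship[1->2]=2 ship[0->1]=2 prod=4 -> [26 7 16 1]
Step 11: demand=3,sold=1 ship[2->3]=1 ship[1->2]=2 ship[0->1]=2 prod=4 -> [28 7 17 1]
Step 12: demand=3,sold=1 ship[2->3]=1 ship[1->2]=2 ship[0->1]=2 prod=4 -> [30 7 18 1]
First stockout at step 6

6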